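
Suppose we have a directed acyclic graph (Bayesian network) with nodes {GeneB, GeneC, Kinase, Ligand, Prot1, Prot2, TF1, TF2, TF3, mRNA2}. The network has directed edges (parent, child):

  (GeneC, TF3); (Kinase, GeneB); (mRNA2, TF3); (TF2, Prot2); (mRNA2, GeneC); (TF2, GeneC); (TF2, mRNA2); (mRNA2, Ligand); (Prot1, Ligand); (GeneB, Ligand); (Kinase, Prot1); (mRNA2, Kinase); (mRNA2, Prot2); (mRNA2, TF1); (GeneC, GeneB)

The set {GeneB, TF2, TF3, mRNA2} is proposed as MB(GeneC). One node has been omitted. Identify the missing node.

GeneC has children GeneB, TF3.
Parents of GeneC: TF2, mRNA2.
For each child, the remaining parents (spouses of GeneC):
  TF3: mRNA2
  GeneB: Kinase
MB(GeneC) = {GeneB, Kinase, TF2, TF3, mRNA2}.
Comparing with the claimed set, Kinase is missing.

Kinase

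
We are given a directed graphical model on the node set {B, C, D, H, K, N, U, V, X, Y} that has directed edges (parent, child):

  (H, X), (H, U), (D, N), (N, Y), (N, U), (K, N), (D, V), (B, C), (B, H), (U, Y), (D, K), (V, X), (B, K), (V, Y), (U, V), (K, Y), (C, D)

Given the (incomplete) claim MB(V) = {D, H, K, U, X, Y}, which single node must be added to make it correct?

N

A node's Markov blanket = Pa ∪ Ch ∪ (parents of Ch other than the node itself).
Parents of V: D, U.
V has children X, Y.
Co-parents of V (other parents of its children):
  X's other parent is H.
  Y also has parents K, N, U.
MB(V) = {D, H, K, N, U, X, Y}.
Comparing with the claimed set, N is missing.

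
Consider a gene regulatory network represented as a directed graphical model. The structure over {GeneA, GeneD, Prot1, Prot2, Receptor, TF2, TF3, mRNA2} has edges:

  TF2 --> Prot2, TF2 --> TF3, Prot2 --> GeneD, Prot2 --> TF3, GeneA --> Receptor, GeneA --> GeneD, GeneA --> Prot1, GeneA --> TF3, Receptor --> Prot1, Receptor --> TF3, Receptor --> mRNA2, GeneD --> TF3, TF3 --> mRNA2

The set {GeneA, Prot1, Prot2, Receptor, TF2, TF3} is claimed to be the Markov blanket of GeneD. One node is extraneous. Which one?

GeneD's parents: GeneA, Prot2.
Children of GeneD: TF3.
For each child, the remaining parents (spouses of GeneD):
  parents(TF3) \ {GeneD} = {GeneA, Prot2, Receptor, TF2}.
MB(GeneD) = {GeneA, Prot2, Receptor, TF2, TF3}.
Prot1 is neither a parent, child, nor co-parent of GeneD, so it does not belong.

Prot1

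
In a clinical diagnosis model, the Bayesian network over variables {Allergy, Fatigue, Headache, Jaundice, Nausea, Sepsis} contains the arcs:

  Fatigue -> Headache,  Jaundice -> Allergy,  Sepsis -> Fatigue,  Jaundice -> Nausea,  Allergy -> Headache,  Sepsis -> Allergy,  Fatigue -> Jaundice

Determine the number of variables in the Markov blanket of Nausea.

1

Parents of Nausea: Jaundice.
Children of Nausea: none.
Nausea has no children, so there are no co-parents.
MB(Nausea) = {Jaundice}, which has 1 node.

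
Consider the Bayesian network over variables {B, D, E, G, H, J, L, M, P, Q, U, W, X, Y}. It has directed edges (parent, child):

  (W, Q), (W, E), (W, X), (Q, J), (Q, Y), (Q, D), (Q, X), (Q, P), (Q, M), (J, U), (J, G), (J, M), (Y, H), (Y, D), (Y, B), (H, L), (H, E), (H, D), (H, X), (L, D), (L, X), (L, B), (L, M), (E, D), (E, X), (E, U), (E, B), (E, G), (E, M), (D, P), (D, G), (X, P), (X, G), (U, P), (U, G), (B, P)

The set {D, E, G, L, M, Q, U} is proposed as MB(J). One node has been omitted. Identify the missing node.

X

By definition, MB(J) is built from J's parents, J's children, and the co-parents of J.
J has children G, M, U.
Pa(J) = {Q}.
Co-parents of J (other parents of its children):
  U: E
  G: D, E, U, X
  M: E, L, Q
MB(J) = {D, E, G, L, M, Q, U, X}.
Comparing with the claimed set, X is missing.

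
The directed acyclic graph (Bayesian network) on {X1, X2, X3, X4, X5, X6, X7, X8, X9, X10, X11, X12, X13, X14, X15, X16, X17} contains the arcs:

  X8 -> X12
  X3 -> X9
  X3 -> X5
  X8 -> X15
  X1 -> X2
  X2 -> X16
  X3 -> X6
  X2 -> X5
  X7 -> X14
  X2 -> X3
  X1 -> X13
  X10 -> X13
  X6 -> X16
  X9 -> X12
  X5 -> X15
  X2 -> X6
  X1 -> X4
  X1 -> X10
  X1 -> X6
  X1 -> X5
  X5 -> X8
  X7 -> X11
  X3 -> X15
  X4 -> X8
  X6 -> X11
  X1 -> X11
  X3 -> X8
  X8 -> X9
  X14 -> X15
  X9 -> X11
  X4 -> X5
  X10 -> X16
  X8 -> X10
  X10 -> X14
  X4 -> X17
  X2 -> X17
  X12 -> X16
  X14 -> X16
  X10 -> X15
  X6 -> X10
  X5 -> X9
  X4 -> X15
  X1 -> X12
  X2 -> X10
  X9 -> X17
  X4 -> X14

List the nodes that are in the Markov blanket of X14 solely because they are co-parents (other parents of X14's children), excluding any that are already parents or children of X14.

{X2, X3, X5, X6, X8, X12}

Children of X14: X15, X16.
  X15: X3, X4, X5, X8, X10
  X16: X2, X6, X10, X12
Excluding nodes already adjacent to X14 (X4, X7, X10, X15, X16), the co-parent-only contribution is {X2, X3, X5, X6, X8, X12}.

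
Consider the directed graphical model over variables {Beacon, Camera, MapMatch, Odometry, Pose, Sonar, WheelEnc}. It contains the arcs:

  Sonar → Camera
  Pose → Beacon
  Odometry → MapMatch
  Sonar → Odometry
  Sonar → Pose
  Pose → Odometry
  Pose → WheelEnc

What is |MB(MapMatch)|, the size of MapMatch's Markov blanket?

MapMatch's parents: Odometry.
MapMatch has no children.
With no children, MapMatch has no spouses; the co-parent set is empty.
MB(MapMatch) = {Odometry}, which has 1 node.

1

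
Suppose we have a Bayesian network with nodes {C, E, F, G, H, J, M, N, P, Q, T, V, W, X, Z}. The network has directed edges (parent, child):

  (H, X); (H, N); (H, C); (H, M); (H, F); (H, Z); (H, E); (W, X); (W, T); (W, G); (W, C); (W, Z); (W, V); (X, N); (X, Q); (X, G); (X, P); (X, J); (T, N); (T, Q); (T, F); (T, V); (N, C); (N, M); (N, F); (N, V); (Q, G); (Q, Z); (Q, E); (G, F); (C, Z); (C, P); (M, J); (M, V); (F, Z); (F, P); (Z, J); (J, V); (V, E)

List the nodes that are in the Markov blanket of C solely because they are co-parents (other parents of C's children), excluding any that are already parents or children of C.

{F, Q, X}

Children of C: P, Z.
  Z's other parents are F, H, Q, W.
  parents(P) \ {C} = {F, X}.
Excluding nodes already adjacent to C (H, N, P, W, Z), the co-parent-only contribution is {F, Q, X}.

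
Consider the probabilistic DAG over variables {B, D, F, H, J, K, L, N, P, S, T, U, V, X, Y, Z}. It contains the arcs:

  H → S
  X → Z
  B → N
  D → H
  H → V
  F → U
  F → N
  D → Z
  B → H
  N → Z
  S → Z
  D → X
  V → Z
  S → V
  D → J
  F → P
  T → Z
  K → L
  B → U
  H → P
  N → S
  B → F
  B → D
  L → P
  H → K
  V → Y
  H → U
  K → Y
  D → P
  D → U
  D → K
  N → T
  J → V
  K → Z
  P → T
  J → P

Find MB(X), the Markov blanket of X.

Parents of X: D.
Children of X: Z.
Parents of each child, excluding X:
  Z's other parents are D, K, N, S, T, V.
Union: {D} ∪ {Z} ∪ {D, K, N, S, T, V} = {D, K, N, S, T, V, Z}.

{D, K, N, S, T, V, Z}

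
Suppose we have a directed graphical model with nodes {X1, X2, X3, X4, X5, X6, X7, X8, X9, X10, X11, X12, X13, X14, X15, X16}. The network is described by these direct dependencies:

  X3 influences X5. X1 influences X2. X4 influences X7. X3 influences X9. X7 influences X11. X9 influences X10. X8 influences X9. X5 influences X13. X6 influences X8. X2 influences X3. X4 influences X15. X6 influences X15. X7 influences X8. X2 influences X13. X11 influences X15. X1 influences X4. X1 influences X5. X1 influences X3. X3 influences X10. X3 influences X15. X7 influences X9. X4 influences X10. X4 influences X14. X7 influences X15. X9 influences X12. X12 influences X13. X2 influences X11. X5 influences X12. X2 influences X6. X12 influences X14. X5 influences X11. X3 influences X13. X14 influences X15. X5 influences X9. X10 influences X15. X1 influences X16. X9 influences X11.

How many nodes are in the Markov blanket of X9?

X9 has children X10, X11, X12.
Parents of X9: X3, X5, X7, X8.
For each child, the remaining parents (spouses of X9):
  parents(X10) \ {X9} = {X3, X4}.
  parents(X11) \ {X9} = {X2, X5, X7}.
  X12 also has parent X5.
MB(X9) = {X2, X3, X4, X5, X7, X8, X10, X11, X12}, which has 9 nodes.

9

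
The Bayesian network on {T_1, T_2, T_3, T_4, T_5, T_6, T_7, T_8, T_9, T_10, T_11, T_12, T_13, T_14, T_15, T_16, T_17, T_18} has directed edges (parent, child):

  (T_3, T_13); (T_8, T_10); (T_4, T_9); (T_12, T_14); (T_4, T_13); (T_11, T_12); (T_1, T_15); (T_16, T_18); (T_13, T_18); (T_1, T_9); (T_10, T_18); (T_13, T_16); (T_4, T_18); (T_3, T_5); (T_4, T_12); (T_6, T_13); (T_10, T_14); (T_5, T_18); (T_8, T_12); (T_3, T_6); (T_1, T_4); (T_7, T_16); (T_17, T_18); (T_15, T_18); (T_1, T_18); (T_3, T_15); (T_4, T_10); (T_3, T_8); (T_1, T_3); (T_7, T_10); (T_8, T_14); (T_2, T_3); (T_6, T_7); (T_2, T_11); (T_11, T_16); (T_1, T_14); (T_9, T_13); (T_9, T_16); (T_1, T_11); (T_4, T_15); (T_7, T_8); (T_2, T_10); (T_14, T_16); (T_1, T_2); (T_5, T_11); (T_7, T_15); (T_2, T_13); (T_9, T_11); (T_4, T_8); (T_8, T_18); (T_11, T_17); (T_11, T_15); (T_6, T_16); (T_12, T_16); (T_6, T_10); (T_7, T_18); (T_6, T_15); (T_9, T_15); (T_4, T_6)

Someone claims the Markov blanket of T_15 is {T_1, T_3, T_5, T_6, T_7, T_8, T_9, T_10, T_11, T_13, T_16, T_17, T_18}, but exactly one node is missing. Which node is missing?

Pa(T_15) = {T_1, T_3, T_4, T_6, T_7, T_9, T_11}.
Ch(T_15) = {T_18}.
Parents of each child, excluding T_15:
  T_18: T_1, T_4, T_5, T_7, T_8, T_10, T_13, T_16, T_17
MB(T_15) = {T_1, T_3, T_4, T_5, T_6, T_7, T_8, T_9, T_10, T_11, T_13, T_16, T_17, T_18}.
Comparing with the claimed set, T_4 is missing.

T_4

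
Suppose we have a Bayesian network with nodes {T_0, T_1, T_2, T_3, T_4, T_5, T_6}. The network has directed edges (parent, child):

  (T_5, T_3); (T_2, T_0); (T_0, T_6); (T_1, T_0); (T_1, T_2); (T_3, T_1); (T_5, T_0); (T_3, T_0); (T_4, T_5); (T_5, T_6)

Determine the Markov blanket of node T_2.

{T_0, T_1, T_3, T_5}

T_2 has parent T_1.
Ch(T_2) = {T_0}.
Co-parents of T_2 (other parents of its children):
  parents(T_0) \ {T_2} = {T_1, T_3, T_5}.
Taking the union gives {T_0, T_1, T_3, T_5}.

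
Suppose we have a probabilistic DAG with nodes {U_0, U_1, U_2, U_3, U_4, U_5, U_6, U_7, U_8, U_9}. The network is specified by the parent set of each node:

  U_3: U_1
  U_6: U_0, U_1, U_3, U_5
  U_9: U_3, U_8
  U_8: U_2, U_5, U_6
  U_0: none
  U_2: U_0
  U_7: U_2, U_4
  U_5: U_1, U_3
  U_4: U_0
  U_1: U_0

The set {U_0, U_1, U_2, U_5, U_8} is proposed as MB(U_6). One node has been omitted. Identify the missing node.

U_3

U_6 has parents U_0, U_1, U_3, U_5.
U_6's children: U_8.
Other parents of U_6's children:
  parents(U_8) \ {U_6} = {U_2, U_5}.
MB(U_6) = {U_0, U_1, U_2, U_3, U_5, U_8}.
Comparing with the claimed set, U_3 is missing.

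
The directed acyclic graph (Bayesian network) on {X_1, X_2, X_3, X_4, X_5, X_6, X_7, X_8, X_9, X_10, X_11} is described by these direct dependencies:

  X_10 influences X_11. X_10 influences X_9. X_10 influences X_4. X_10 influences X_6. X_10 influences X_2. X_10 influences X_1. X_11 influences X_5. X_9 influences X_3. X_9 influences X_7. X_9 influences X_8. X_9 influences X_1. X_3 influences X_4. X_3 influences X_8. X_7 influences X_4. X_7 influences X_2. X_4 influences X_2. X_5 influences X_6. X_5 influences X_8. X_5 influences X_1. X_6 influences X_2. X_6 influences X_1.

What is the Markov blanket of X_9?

Pa(X_9) = {X_10}.
Ch(X_9) = {X_1, X_3, X_7, X_8}.
Other parents of X_9's children:
  X_3: no additional parents.
  X_7 has no other parent.
  parents(X_8) \ {X_9} = {X_3, X_5}.
  X_1's other parents are X_5, X_6, X_10.
So the Markov blanket of X_9 is {X_1, X_3, X_5, X_6, X_7, X_8, X_10}.

{X_1, X_3, X_5, X_6, X_7, X_8, X_10}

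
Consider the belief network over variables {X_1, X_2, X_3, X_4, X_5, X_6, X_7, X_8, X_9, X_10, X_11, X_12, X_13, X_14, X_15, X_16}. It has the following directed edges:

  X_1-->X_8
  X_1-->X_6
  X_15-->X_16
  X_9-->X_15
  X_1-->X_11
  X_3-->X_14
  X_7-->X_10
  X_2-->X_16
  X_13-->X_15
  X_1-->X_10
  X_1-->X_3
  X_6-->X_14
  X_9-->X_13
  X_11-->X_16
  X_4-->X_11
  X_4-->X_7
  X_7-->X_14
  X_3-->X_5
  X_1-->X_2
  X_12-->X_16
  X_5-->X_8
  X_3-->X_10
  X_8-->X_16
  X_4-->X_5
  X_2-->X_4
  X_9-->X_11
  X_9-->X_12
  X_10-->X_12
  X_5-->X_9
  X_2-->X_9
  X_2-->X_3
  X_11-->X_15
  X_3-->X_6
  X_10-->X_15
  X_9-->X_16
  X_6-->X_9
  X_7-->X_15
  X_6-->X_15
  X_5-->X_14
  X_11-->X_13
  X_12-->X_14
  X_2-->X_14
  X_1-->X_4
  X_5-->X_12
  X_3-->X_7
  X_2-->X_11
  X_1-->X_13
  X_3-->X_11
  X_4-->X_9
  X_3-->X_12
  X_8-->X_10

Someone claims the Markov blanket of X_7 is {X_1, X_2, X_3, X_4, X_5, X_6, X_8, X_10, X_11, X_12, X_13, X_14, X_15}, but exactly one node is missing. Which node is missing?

X_7's parents: X_3, X_4.
X_7's children: X_10, X_14, X_15.
Parents of each child, excluding X_7:
  parents(X_10) \ {X_7} = {X_1, X_3, X_8}.
  X_14 also has parents X_2, X_3, X_5, X_6, X_12.
  parents(X_15) \ {X_7} = {X_6, X_9, X_10, X_11, X_13}.
MB(X_7) = {X_1, X_2, X_3, X_4, X_5, X_6, X_8, X_9, X_10, X_11, X_12, X_13, X_14, X_15}.
Comparing with the claimed set, X_9 is missing.

X_9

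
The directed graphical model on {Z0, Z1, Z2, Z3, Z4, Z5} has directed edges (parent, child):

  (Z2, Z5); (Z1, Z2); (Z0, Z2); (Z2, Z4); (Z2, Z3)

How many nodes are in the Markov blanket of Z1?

2

Children of Z1: Z2.
Parents of Z1: none.
Parents of each child, excluding Z1:
  Z2 also has parent Z0.
MB(Z1) = {Z0, Z2}, which has 2 nodes.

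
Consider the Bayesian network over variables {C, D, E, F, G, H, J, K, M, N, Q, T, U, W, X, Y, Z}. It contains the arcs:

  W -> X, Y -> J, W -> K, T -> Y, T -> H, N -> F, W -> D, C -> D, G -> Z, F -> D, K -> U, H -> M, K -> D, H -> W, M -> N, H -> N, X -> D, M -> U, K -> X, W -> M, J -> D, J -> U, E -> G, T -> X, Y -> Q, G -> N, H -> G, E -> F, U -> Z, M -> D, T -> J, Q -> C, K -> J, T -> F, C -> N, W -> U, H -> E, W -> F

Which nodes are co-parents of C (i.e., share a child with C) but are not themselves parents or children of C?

Children of C: D, N.
  N: G, H, M
  D: F, J, K, M, W, X
Excluding nodes already adjacent to C (D, N, Q), the co-parent-only contribution is {F, G, H, J, K, M, W, X}.

{F, G, H, J, K, M, W, X}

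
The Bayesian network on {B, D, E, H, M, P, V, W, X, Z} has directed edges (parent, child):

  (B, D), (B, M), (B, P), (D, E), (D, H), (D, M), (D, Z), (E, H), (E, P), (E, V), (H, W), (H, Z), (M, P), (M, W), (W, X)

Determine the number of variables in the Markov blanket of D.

5

Children of D: E, H, M, Z.
D has parent B.
Co-parents of D (other parents of its children):
  E: —
  H: E
  M: B
  Z: H
MB(D) = {B, E, H, M, Z}, which has 5 nodes.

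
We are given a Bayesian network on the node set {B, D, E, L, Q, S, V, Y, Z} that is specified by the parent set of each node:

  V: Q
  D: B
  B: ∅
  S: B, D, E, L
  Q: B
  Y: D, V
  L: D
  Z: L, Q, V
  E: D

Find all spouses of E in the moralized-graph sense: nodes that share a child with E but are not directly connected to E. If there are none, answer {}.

Children of E: S.
  S: B, D, L
Excluding nodes already adjacent to E (D, S), the co-parent-only contribution is {B, L}.

{B, L}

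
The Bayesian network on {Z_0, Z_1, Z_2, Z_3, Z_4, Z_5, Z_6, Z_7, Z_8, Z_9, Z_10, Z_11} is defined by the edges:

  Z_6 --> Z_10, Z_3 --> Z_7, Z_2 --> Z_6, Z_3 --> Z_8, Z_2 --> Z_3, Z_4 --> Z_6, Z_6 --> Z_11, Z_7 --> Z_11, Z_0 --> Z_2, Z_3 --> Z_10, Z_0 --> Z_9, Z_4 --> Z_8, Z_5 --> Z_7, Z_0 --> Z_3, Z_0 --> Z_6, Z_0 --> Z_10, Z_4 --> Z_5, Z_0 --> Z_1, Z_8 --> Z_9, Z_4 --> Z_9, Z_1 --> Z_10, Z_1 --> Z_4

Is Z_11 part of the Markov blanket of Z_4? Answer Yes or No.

Recall MB(v) = parents ∪ children ∪ spouses, where spouses are the other parents of v's children.
Z_4's parents: Z_1.
Z_4's children: Z_5, Z_6, Z_8, Z_9.
Parents of each child, excluding Z_4:
  Z_5: no additional parents.
  Z_6's other parents are Z_0, Z_2.
  Z_8 also has parent Z_3.
  Z_9's other parents are Z_0, Z_8.
MB(Z_4) = {Z_0, Z_1, Z_2, Z_3, Z_5, Z_6, Z_8, Z_9}; Z_11 is not in this set.

No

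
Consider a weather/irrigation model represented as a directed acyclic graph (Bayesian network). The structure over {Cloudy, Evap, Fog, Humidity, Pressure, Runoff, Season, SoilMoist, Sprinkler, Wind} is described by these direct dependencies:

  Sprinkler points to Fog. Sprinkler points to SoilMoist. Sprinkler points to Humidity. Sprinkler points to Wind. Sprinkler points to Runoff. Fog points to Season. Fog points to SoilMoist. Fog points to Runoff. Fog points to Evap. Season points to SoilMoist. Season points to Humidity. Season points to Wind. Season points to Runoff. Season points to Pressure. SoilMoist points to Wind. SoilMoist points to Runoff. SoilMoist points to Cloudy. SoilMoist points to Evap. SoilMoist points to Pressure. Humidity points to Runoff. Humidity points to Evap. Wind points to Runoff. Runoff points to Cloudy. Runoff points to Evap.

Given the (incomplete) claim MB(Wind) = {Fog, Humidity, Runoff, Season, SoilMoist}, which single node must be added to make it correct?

Wind's parents: Season, SoilMoist, Sprinkler.
Children of Wind: Runoff.
Other parents of Wind's children:
  Runoff's other parents are Fog, Humidity, Season, SoilMoist, Sprinkler.
MB(Wind) = {Fog, Humidity, Runoff, Season, SoilMoist, Sprinkler}.
Comparing with the claimed set, Sprinkler is missing.

Sprinkler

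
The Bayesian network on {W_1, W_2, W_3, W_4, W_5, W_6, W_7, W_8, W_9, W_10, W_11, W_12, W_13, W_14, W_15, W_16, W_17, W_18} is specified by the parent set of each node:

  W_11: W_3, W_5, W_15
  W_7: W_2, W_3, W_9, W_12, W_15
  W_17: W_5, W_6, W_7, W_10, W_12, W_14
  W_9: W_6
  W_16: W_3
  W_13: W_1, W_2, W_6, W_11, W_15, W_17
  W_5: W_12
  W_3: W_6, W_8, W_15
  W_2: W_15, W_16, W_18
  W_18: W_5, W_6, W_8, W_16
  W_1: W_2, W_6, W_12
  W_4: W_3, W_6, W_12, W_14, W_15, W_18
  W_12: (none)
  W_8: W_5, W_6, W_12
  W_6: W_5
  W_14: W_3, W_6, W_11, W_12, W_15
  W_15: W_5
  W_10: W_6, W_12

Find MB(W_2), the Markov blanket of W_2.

Recall MB(v) = parents ∪ children ∪ spouses, where spouses are the other parents of v's children.
Pa(W_2) = {W_15, W_16, W_18}.
Ch(W_2) = {W_1, W_7, W_13}.
Other parents of W_2's children:
  W_7 also has parents W_3, W_9, W_12, W_15.
  W_1's other parents are W_6, W_12.
  W_13's other parents are W_1, W_6, W_11, W_15, W_17.
MB(W_2) = {W_1, W_3, W_6, W_7, W_9, W_11, W_12, W_13, W_15, W_16, W_17, W_18}.

{W_1, W_3, W_6, W_7, W_9, W_11, W_12, W_13, W_15, W_16, W_17, W_18}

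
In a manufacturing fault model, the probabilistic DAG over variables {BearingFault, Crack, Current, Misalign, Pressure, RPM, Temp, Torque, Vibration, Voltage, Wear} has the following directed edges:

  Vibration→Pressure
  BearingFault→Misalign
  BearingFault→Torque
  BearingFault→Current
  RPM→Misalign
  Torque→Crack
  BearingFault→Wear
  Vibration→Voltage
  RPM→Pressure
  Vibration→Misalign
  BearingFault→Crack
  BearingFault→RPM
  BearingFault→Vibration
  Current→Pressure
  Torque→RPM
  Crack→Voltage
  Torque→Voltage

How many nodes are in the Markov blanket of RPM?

RPM has parents BearingFault, Torque.
Ch(RPM) = {Misalign, Pressure}.
For each child, the remaining parents (spouses of RPM):
  Misalign: BearingFault, Vibration
  Pressure: Current, Vibration
MB(RPM) = {BearingFault, Current, Misalign, Pressure, Torque, Vibration}, which has 6 nodes.

6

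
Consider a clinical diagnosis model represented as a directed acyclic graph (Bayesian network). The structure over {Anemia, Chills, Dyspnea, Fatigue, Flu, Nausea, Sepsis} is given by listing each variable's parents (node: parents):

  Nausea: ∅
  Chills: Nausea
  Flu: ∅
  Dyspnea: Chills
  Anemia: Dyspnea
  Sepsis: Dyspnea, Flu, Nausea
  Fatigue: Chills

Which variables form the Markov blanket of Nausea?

{Chills, Dyspnea, Flu, Sepsis}

By definition, MB(Nausea) is built from Nausea's parents, Nausea's children, and the co-parents of Nausea.
Children of Nausea: Chills, Sepsis.
Parents of Nausea: none.
For each child, the remaining parents (spouses of Nausea):
  Chills: no additional parents.
  parents(Sepsis) \ {Nausea} = {Dyspnea, Flu}.
So the Markov blanket of Nausea is {Chills, Dyspnea, Flu, Sepsis}.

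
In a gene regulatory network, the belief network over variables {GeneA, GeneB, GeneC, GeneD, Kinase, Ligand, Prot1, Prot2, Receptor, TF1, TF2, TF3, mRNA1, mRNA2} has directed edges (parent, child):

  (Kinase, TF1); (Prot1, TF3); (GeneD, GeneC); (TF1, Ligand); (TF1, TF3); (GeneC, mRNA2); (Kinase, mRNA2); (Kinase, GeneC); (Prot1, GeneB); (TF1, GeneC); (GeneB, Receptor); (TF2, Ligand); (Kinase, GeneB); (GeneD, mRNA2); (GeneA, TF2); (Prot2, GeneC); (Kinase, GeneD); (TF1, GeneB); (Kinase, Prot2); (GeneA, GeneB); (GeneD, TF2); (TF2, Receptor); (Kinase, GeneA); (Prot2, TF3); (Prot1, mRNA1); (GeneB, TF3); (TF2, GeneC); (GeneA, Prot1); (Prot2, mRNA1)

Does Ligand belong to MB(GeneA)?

No

By definition, MB(GeneA) is built from GeneA's parents, GeneA's children, and the co-parents of GeneA.
Parents of GeneA: Kinase.
Children of GeneA: GeneB, Prot1, TF2.
Co-parents of GeneA (other parents of its children):
  Prot1 has no other parent.
  GeneB's other parents are Kinase, Prot1, TF1.
  parents(TF2) \ {GeneA} = {GeneD}.
MB(GeneA) = {GeneB, GeneD, Kinase, Prot1, TF1, TF2}; Ligand is not in this set.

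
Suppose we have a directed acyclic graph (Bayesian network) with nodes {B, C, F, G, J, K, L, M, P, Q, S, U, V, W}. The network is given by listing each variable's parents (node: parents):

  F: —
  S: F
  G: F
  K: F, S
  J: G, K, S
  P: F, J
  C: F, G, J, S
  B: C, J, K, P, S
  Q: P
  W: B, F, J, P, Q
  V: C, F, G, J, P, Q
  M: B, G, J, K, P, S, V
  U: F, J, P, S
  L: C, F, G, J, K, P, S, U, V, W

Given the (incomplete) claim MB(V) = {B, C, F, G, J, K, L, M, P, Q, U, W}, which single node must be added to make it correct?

Pa(V) = {C, F, G, J, P, Q}.
Children of V: L, M.
Other parents of V's children:
  parents(M) \ {V} = {B, G, J, K, P, S}.
  L's other parents are C, F, G, J, K, P, S, U, W.
MB(V) = {B, C, F, G, J, K, L, M, P, Q, S, U, W}.
Comparing with the claimed set, S is missing.

S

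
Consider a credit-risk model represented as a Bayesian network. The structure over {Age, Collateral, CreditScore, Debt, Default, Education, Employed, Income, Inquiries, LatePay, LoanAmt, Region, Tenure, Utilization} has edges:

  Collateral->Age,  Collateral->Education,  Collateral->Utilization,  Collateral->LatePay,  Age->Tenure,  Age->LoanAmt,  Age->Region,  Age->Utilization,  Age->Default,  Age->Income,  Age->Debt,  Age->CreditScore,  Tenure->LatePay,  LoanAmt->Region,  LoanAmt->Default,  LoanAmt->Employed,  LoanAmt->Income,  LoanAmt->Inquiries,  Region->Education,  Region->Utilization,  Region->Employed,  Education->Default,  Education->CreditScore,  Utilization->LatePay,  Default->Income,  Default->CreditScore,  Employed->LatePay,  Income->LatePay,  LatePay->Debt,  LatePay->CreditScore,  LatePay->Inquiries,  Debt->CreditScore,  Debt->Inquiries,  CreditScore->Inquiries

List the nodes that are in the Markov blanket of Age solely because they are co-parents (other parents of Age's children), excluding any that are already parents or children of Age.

{Education, LatePay}

Children of Age: CreditScore, Debt, Default, Income, LoanAmt, Region, Tenure, Utilization.
  Tenure: no additional parents.
  LoanAmt: no additional parents.
  parents(Region) \ {Age} = {LoanAmt}.
  Utilization also has parents Collateral, Region.
  parents(Default) \ {Age} = {Education, LoanAmt}.
  Income also has parents Default, LoanAmt.
  Debt also has parent LatePay.
  CreditScore also has parents Debt, Default, Education, LatePay.
Excluding nodes already adjacent to Age (Collateral, CreditScore, Debt, Default, Income, LoanAmt, Region, Tenure, Utilization), the co-parent-only contribution is {Education, LatePay}.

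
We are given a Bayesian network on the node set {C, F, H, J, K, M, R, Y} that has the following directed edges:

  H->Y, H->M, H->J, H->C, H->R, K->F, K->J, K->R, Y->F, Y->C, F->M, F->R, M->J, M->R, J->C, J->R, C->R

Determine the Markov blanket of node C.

{F, H, J, K, M, R, Y}

A node's Markov blanket = Pa ∪ Ch ∪ (parents of Ch other than the node itself).
C's parents: H, J, Y.
C's children: R.
Parents of each child, excluding C:
  R: F, H, J, K, M
So the Markov blanket of C is {F, H, J, K, M, R, Y}.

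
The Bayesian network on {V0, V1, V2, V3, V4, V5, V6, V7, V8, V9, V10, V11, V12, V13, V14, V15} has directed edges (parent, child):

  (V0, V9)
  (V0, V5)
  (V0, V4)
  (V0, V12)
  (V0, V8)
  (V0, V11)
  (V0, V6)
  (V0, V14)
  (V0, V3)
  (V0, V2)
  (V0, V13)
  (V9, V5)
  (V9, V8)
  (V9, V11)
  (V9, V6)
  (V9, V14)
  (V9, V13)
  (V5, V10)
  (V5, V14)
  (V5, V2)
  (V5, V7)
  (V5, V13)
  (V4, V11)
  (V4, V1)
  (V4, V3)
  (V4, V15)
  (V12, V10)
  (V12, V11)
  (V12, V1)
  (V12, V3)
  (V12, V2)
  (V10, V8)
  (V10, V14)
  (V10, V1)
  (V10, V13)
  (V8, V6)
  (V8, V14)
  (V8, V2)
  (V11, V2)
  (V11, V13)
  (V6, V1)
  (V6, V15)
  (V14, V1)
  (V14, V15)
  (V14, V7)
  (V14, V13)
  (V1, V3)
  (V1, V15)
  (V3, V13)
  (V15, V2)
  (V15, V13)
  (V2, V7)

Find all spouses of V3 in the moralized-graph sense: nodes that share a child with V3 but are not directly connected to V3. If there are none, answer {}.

{V5, V9, V10, V11, V14, V15}

Children of V3: V13.
  V13's other parents are V0, V5, V9, V10, V11, V14, V15.
Excluding nodes already adjacent to V3 (V0, V1, V4, V12, V13), the co-parent-only contribution is {V5, V9, V10, V11, V14, V15}.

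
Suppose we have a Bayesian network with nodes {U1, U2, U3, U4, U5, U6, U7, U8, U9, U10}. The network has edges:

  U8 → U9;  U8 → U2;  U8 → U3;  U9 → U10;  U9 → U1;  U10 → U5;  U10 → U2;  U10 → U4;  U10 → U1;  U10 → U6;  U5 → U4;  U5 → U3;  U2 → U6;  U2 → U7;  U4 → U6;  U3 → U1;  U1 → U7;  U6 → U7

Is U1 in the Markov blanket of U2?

U1 is a co-parent of U2: both are parents of U7.
So U1 ∈ MB(U2).

Yes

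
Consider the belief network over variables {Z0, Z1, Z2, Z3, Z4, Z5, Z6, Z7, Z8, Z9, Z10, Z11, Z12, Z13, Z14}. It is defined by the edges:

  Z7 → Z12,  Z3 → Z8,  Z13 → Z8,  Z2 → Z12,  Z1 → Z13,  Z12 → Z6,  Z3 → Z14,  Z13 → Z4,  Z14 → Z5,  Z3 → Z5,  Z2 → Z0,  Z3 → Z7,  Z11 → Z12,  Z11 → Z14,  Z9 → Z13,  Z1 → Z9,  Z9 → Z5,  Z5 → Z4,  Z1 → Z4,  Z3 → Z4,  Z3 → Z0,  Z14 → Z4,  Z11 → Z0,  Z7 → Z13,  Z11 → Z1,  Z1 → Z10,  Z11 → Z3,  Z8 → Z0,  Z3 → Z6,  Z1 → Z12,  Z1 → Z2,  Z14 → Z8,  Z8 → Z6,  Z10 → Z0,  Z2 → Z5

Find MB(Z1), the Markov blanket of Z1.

{Z2, Z3, Z4, Z5, Z7, Z9, Z10, Z11, Z12, Z13, Z14}

Recall MB(v) = parents ∪ children ∪ spouses, where spouses are the other parents of v's children.
Z1's parents: Z11.
Z1 has children Z2, Z4, Z9, Z10, Z12, Z13.
Other parents of Z1's children:
  Z10 has no other parent.
  Z9: no additional parents.
  Z2 has no other parent.
  parents(Z12) \ {Z1} = {Z2, Z7, Z11}.
  Z13 also has parents Z7, Z9.
  Z4's other parents are Z3, Z5, Z13, Z14.
Union: {Z11} ∪ {Z2, Z4, Z9, Z10, Z12, Z13} ∪ {Z2, Z3, Z5, Z7, Z9, Z11, Z13, Z14} = {Z2, Z3, Z4, Z5, Z7, Z9, Z10, Z11, Z12, Z13, Z14}.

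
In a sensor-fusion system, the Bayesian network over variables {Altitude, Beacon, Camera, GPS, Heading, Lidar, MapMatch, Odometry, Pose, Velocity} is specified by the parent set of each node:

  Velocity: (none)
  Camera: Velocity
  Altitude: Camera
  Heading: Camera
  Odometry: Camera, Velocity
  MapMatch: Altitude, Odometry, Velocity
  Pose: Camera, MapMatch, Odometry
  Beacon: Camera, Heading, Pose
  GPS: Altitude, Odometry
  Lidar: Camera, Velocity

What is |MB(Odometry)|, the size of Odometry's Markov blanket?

Pa(Odometry) = {Camera, Velocity}.
Odometry has children GPS, MapMatch, Pose.
Other parents of Odometry's children:
  MapMatch's other parents are Altitude, Velocity.
  Pose's other parents are Camera, MapMatch.
  parents(GPS) \ {Odometry} = {Altitude}.
MB(Odometry) = {Altitude, Camera, GPS, MapMatch, Pose, Velocity}, which has 6 nodes.

6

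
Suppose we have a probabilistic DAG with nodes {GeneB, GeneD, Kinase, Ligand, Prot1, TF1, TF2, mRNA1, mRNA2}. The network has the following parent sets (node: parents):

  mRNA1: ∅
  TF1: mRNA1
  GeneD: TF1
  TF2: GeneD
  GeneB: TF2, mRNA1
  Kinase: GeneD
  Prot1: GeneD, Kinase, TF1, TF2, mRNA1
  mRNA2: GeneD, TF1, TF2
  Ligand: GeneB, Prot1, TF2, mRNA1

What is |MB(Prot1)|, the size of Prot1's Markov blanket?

The Markov blanket of a node is its parents, its children, and the other parents of its children.
Pa(Prot1) = {GeneD, Kinase, TF1, TF2, mRNA1}.
Prot1's children: Ligand.
Co-parents of Prot1 (other parents of its children):
  parents(Ligand) \ {Prot1} = {GeneB, TF2, mRNA1}.
MB(Prot1) = {GeneB, GeneD, Kinase, Ligand, TF1, TF2, mRNA1}, which has 7 nodes.

7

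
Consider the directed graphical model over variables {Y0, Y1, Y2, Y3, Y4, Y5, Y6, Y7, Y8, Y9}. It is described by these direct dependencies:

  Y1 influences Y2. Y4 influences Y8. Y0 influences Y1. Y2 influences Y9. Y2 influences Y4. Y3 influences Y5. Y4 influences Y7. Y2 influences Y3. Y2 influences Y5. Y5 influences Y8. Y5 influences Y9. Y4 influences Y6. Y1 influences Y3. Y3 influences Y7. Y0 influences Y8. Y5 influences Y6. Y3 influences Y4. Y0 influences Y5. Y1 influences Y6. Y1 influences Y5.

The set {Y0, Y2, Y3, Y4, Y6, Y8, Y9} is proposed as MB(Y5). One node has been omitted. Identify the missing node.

Y1

Y5's parents: Y0, Y1, Y2, Y3.
Y5's children: Y6, Y8, Y9.
Parents of each child, excluding Y5:
  Y6's other parents are Y1, Y4.
  Y8 also has parents Y0, Y4.
  parents(Y9) \ {Y5} = {Y2}.
MB(Y5) = {Y0, Y1, Y2, Y3, Y4, Y6, Y8, Y9}.
Comparing with the claimed set, Y1 is missing.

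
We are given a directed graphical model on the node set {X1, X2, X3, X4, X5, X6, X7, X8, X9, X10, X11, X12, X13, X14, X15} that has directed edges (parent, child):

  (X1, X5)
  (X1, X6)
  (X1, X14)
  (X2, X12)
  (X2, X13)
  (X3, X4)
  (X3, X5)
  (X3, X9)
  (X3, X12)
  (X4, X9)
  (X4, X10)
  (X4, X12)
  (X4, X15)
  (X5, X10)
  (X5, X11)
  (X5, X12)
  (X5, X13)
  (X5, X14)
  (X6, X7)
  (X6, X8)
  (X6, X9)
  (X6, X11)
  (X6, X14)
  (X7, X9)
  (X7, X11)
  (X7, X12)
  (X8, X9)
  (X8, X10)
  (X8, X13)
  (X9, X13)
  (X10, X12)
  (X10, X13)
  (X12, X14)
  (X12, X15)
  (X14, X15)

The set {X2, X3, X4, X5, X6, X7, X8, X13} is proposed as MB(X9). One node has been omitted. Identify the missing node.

X10

By definition, MB(X9) is built from X9's parents, X9's children, and the co-parents of X9.
X9's parents: X3, X4, X6, X7, X8.
Children of X9: X13.
Other parents of X9's children:
  X13 also has parents X2, X5, X8, X10.
MB(X9) = {X2, X3, X4, X5, X6, X7, X8, X10, X13}.
Comparing with the claimed set, X10 is missing.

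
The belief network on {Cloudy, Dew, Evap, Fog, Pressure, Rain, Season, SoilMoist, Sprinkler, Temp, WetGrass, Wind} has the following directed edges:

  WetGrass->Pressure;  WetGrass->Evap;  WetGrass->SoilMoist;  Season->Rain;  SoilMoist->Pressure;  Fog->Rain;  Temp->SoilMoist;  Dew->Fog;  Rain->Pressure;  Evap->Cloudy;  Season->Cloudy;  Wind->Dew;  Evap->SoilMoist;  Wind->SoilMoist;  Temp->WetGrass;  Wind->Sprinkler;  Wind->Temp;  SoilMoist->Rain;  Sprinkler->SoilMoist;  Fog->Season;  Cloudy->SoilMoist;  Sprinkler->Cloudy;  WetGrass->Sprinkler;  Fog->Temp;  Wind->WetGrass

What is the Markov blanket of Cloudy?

By definition, MB(Cloudy) is built from Cloudy's parents, Cloudy's children, and the co-parents of Cloudy.
Cloudy's children: SoilMoist.
Cloudy has parents Evap, Season, Sprinkler.
Co-parents of Cloudy (other parents of its children):
  parents(SoilMoist) \ {Cloudy} = {Evap, Sprinkler, Temp, WetGrass, Wind}.
Union: {Evap, Season, Sprinkler} ∪ {SoilMoist} ∪ {Evap, Sprinkler, Temp, WetGrass, Wind} = {Evap, Season, SoilMoist, Sprinkler, Temp, WetGrass, Wind}.

{Evap, Season, SoilMoist, Sprinkler, Temp, WetGrass, Wind}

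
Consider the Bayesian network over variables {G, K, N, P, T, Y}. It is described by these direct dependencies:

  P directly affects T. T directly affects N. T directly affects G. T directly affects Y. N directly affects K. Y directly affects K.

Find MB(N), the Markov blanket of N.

{K, T, Y}

Pa(N) = {T}.
N has child K.
For each child, the remaining parents (spouses of N):
  K's other parent is Y.
MB(N) = {K, T, Y}.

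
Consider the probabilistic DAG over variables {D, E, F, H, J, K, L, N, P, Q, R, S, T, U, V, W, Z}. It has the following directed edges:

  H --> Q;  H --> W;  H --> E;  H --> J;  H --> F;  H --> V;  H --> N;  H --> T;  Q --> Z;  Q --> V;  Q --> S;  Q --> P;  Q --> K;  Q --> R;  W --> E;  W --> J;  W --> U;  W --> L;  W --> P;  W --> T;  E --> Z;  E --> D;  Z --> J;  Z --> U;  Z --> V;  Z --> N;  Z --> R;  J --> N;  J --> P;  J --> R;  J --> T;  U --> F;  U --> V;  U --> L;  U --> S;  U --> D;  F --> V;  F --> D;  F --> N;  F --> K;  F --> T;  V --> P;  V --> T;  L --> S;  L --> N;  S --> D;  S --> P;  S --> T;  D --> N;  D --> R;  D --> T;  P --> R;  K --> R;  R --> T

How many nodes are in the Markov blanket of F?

15

Recall MB(v) = parents ∪ children ∪ spouses, where spouses are the other parents of v's children.
F has parents H, U.
F's children: D, K, N, T, V.
For each child, the remaining parents (spouses of F):
  parents(V) \ {F} = {H, Q, U, Z}.
  D's other parents are E, S, U.
  parents(N) \ {F} = {D, H, J, L, Z}.
  K also has parent Q.
  T's other parents are D, H, J, R, S, V, W.
MB(F) = {D, E, H, J, K, L, N, Q, R, S, T, U, V, W, Z}, which has 15 nodes.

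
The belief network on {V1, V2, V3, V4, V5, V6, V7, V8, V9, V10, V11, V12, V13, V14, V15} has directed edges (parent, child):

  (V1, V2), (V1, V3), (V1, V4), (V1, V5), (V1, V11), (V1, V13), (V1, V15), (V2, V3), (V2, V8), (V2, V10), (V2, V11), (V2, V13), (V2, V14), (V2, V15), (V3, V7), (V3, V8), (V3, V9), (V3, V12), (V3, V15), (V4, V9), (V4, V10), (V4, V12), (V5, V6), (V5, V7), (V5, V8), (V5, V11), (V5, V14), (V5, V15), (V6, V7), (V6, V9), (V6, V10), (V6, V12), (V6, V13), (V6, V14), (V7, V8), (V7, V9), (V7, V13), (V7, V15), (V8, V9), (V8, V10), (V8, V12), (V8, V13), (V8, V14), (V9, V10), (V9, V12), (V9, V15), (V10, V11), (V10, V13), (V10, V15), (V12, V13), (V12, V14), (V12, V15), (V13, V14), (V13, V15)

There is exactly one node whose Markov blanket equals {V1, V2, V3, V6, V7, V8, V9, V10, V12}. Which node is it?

V4

The target node must have every member of {V1, V2, V3, V6, V7, V8, V9, V10, V12} as a parent, child, or co-parent, and no others.
Parents of V4: V1; children: V9, V10, V12; co-parents: V2, V3, V6, V7, V8, V9.
These exactly cover the given set, so the node is V4.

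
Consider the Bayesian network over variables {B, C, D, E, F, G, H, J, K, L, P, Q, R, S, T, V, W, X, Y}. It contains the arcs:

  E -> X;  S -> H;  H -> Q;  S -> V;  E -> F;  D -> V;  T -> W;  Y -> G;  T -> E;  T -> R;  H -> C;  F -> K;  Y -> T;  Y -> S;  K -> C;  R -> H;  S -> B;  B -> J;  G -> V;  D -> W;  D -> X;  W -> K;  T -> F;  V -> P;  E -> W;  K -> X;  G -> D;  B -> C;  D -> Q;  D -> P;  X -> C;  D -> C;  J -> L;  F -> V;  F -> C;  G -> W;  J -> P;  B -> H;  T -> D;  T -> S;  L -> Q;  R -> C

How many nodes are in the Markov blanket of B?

A node's Markov blanket = Pa ∪ Ch ∪ (parents of Ch other than the node itself).
Pa(B) = {S}.
B's children: C, H, J.
Parents of each child, excluding B:
  H also has parents R, S.
  J: no additional parents.
  C's other parents are D, F, H, K, R, X.
MB(B) = {C, D, F, H, J, K, R, S, X}, which has 9 nodes.

9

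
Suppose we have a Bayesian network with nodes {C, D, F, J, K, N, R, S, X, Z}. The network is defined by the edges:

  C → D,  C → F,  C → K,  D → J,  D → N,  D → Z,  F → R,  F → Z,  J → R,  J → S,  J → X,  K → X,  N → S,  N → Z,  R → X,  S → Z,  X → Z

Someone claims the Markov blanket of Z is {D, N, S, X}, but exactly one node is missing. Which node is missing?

F

Recall MB(v) = parents ∪ children ∪ spouses, where spouses are the other parents of v's children.
Z has parents D, F, N, S, X.
Children of Z: none.
Z has no children, so there are no co-parents.
MB(Z) = {D, F, N, S, X}.
Comparing with the claimed set, F is missing.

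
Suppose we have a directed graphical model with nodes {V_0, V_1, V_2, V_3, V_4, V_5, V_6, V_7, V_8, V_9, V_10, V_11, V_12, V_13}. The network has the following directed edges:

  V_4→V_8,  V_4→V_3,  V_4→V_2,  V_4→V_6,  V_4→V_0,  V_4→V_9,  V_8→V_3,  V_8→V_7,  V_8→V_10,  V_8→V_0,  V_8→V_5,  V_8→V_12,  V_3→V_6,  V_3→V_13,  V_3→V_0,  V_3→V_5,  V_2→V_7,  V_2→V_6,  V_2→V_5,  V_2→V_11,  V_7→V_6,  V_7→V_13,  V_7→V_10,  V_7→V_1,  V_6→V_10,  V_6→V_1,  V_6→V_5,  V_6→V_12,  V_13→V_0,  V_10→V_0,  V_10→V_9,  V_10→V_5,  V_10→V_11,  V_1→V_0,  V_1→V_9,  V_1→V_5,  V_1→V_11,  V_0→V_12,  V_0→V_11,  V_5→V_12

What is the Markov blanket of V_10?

{V_0, V_1, V_2, V_3, V_4, V_5, V_6, V_7, V_8, V_9, V_11, V_13}

A node's Markov blanket = Pa ∪ Ch ∪ (parents of Ch other than the node itself).
Parents of V_10: V_6, V_7, V_8.
Ch(V_10) = {V_0, V_5, V_9, V_11}.
Parents of each child, excluding V_10:
  V_0: V_1, V_3, V_4, V_8, V_13
  V_9: V_1, V_4
  V_5: V_1, V_2, V_3, V_6, V_8
  V_11: V_0, V_1, V_2
Union: {V_6, V_7, V_8} ∪ {V_0, V_5, V_9, V_11} ∪ {V_0, V_1, V_2, V_3, V_4, V_6, V_8, V_13} = {V_0, V_1, V_2, V_3, V_4, V_5, V_6, V_7, V_8, V_9, V_11, V_13}.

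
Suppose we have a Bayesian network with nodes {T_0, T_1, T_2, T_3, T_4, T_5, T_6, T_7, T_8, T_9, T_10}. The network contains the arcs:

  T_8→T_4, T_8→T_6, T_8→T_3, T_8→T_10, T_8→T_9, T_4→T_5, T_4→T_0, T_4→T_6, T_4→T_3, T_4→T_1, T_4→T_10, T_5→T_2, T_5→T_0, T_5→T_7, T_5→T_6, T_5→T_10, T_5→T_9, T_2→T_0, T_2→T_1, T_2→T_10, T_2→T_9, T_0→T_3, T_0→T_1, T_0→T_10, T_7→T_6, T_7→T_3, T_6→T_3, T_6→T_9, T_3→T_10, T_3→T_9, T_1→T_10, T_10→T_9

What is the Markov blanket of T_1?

{T_0, T_2, T_3, T_4, T_5, T_8, T_10}

By definition, MB(T_1) is built from T_1's parents, T_1's children, and the co-parents of T_1.
Parents of T_1: T_0, T_2, T_4.
T_1 has child T_10.
For each child, the remaining parents (spouses of T_1):
  T_10 also has parents T_0, T_2, T_3, T_4, T_5, T_8.
So the Markov blanket of T_1 is {T_0, T_2, T_3, T_4, T_5, T_8, T_10}.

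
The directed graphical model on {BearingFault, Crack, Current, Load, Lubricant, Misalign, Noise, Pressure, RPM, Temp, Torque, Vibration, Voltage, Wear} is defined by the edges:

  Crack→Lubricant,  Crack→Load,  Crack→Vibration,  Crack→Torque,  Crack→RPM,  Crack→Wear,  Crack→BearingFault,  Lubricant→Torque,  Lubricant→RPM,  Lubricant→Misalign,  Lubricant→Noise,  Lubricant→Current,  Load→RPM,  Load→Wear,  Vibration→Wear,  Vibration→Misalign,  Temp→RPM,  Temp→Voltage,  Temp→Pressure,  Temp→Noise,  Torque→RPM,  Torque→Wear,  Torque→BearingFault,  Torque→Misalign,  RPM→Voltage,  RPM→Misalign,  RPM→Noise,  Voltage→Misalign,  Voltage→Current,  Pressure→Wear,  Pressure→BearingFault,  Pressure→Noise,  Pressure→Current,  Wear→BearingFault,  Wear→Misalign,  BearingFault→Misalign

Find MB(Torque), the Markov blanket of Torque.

The Markov blanket of a node is its parents, its children, and the other parents of its children.
Torque has parents Crack, Lubricant.
Children of Torque: BearingFault, Misalign, RPM, Wear.
Other parents of Torque's children:
  RPM: Crack, Load, Lubricant, Temp
  Wear: Crack, Load, Pressure, Vibration
  BearingFault: Crack, Pressure, Wear
  Misalign: BearingFault, Lubricant, RPM, Vibration, Voltage, Wear
MB(Torque) = {BearingFault, Crack, Load, Lubricant, Misalign, Pressure, RPM, Temp, Vibration, Voltage, Wear}.

{BearingFault, Crack, Load, Lubricant, Misalign, Pressure, RPM, Temp, Vibration, Voltage, Wear}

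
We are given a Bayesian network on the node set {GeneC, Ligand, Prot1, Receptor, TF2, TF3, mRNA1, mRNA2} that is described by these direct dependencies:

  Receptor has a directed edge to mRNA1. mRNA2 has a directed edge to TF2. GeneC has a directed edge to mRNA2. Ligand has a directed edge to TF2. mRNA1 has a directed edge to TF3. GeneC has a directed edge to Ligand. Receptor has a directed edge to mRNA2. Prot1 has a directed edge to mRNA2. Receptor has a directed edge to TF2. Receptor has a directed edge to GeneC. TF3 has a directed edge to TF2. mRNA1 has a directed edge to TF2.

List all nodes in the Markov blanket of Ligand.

Parents of Ligand: GeneC.
Ch(Ligand) = {TF2}.
Co-parents of Ligand (other parents of its children):
  TF2 also has parents Receptor, TF3, mRNA1, mRNA2.
Taking the union gives {GeneC, Receptor, TF2, TF3, mRNA1, mRNA2}.

{GeneC, Receptor, TF2, TF3, mRNA1, mRNA2}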